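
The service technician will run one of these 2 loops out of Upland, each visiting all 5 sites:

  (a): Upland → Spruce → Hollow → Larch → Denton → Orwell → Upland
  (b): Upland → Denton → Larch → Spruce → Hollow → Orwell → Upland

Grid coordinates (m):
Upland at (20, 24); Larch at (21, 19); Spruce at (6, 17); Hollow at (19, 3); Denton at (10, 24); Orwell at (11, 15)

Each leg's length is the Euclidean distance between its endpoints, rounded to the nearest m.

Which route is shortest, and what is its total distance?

83 m — (b) is the shortest.

(a): 16 + 19 + 16 + 12 + 9 + 13 = 85
(b): 10 + 12 + 15 + 19 + 14 + 13 = 83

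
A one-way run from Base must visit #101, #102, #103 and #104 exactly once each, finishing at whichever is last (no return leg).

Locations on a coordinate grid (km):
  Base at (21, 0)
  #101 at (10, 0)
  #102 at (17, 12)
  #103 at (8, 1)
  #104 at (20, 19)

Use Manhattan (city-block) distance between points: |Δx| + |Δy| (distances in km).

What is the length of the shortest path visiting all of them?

There are 4! = 24 possible orderings.
Base→#101→#102→#103→#104: 11+19+20+30 = 80
Base→#101→#102→#104→#103: 11+19+10+30 = 70
Base→#101→#103→#102→#104: 11+3+20+10 = 44
Base→#101→#103→#104→#102: 11+3+30+10 = 54
Base→#101→#104→#102→#103: 11+29+10+20 = 70
Base→#101→#104→#103→#102: 11+29+30+20 = 90
Base→#102→#101→#103→#104: 16+19+3+30 = 68
Base→#102→#101→#104→#103: 16+19+29+30 = 94
Base→#102→#103→#101→#104: 16+20+3+29 = 68
Base→#102→#103→#104→#101: 16+20+30+29 = 95
Base→#102→#104→#101→#103: 16+10+29+3 = 58
Base→#102→#104→#103→#101: 16+10+30+3 = 59
Base→#103→#101→#102→#104: 14+3+19+10 = 46
Base→#103→#101→#104→#102: 14+3+29+10 = 56
… (10 more)
The minimum is 44.
One shortest path: Base → #101 → #103 → #102 → #104.

44 km — the minimum one-way total.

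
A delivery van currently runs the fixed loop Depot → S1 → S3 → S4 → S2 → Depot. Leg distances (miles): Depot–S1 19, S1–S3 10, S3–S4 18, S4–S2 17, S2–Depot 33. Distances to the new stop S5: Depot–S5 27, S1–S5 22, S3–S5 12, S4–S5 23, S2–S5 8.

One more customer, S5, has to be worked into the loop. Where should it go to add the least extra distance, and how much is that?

Insertion cost between consecutive stops i–j is d(i,S5) + d(S5,j) − d(i,j):
  between Depot and S1: 27 + 22 − 19 = 30
  between S1 and S3: 22 + 12 − 10 = 24
  between S3 and S4: 12 + 23 − 18 = 17
  between S4 and S2: 23 + 8 − 17 = 14
  between S2 and Depot: 8 + 27 − 33 = 2
Cheapest insertion is between S2 and Depot, adding 2.
New total = 97 + 2 = 99.

Adding 2 miles by placing S5 on the S2–Depot leg.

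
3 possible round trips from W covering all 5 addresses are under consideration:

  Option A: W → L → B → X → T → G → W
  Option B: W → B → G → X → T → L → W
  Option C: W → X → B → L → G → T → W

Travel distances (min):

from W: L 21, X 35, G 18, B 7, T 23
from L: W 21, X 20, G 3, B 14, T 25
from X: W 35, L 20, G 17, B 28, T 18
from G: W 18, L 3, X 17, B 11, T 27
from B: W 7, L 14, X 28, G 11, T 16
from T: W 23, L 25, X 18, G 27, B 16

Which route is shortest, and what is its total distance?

99 min — Option B is the shortest.

Option A: 21 + 14 + 28 + 18 + 27 + 18 = 126
Option B: 7 + 11 + 17 + 18 + 25 + 21 = 99
Option C: 35 + 28 + 14 + 3 + 27 + 23 = 130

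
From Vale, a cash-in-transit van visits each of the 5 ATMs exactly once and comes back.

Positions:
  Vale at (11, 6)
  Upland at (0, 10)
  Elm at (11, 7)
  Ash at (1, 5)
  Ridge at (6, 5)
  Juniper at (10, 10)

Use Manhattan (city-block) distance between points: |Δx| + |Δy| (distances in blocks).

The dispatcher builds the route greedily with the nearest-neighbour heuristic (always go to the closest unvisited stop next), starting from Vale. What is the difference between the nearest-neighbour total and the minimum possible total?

From Vale: Elm=1, Juniper=5, Ridge=6, Ash=11, Upland=15 → choose Elm (1).
From Elm: Juniper=4, Ridge=7, Ash=12, Upland=14 → choose Juniper (4).
From Juniper: Ridge=9, Upland=10, Ash=14 → choose Ridge (9).
From Ridge: Ash=5, Upland=11 → choose Ash (5).
From Ash: Upland=6 → choose Upland (6).
NN route Vale → Elm → Juniper → Ridge → Ash → Upland → Vale costs 40.
Optimal: Vale → Elm → Juniper → Upland → Ash → Ridge → Vale costs 32 (by enumerating all 60 distinct tours).
Excess = 40 − 32 = 8.

Excess over optimum: 8 blocks.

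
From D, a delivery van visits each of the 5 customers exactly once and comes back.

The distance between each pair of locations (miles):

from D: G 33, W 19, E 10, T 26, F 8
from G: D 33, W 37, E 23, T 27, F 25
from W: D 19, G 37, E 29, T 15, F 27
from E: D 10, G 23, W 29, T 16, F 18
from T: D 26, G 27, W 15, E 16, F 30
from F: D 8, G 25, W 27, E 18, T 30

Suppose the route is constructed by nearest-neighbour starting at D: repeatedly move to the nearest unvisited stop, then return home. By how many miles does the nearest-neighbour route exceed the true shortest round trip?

21 miles longer than the optimal tour.

D: F=8, E=10, W=19, T=26, G=33 ⇒ F
F: E=18, G=25, W=27, T=30 ⇒ E
E: T=16, G=23, W=29 ⇒ T
T: W=15, G=27 ⇒ W
W: G=37 ⇒ G
NN route D → F → E → T → W → G → D costs 127.
Optimal: D → W → T → E → G → F → D costs 106 (by enumerating all 60 distinct tours).
Excess = 127 − 106 = 21.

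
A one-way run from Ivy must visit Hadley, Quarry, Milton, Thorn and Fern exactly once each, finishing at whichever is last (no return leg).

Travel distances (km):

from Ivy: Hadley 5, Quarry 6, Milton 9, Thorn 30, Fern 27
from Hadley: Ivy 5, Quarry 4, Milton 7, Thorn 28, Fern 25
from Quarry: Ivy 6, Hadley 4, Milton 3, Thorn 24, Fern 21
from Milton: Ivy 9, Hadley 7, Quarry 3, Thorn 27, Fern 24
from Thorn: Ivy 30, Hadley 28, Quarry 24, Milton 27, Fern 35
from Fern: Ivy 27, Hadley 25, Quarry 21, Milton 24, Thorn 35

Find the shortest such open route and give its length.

There are 5! = 120 possible orderings.
Ivy - Hadley - Quarry - Milton - Thorn - Fern: 5+4+3+27+35 = 74
Ivy - Hadley - Quarry - Milton - Fern - Thorn: 5+4+3+24+35 = 71
Ivy - Hadley - Quarry - Thorn - Milton - Fern: 5+4+24+27+24 = 84
Ivy - Hadley - Quarry - Thorn - Fern - Milton: 5+4+24+35+24 = 92
Ivy - Hadley - Quarry - Fern - Milton - Thorn: 5+4+21+24+27 = 81
Ivy - Hadley - Quarry - Fern - Thorn - Milton: 5+4+21+35+27 = 92
Ivy - Hadley - Milton - Quarry - Thorn - Fern: 5+7+3+24+35 = 74
Ivy - Hadley - Milton - Quarry - Fern - Thorn: 5+7+3+21+35 = 71
Ivy - Hadley - Milton - Thorn - Quarry - Fern: 5+7+27+24+21 = 84
Ivy - Hadley - Milton - Thorn - Fern - Quarry: 5+7+27+35+21 = 95
Ivy - Hadley - Milton - Fern - Quarry - Thorn: 5+7+24+21+24 = 81
Ivy - Hadley - Milton - Fern - Thorn - Quarry: 5+7+24+35+24 = 95
Ivy - Hadley - Thorn - Quarry - Milton - Fern: 5+28+24+3+24 = 84
Ivy - Hadley - Thorn - Quarry - Fern - Milton: 5+28+24+21+24 = 102
… (106 more)
The minimum is 71.
One shortest path: Ivy → Hadley → Quarry → Milton → Fern → Thorn.

Minimum one-way distance = 71 km.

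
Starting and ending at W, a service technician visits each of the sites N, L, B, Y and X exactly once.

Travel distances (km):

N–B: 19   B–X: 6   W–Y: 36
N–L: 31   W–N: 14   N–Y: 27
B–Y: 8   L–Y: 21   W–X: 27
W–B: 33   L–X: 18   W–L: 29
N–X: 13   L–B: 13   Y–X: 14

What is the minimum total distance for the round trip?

Shortest round trip = 91 km.

W → N → L → B → Y → X → W: 14+31+13+8+14+27 = 107
W → N → L → B → X → Y → W: 14+31+13+6+14+36 = 114
W → N → L → Y → B → X → W: 14+31+21+8+6+27 = 107
W → N → L → Y → X → B → W: 14+31+21+14+6+33 = 119
W → N → L → X → B → Y → W: 14+31+18+6+8+36 = 113
W → N → L → X → Y → B → W: 14+31+18+14+8+33 = 118
W → N → B → L → Y → X → W: 14+19+13+21+14+27 = 108
W → N → B → L → X → Y → W: 14+19+13+18+14+36 = 114
W → N → B → Y → L → X → W: 14+19+8+21+18+27 = 107
W → N → B → Y → X → L → W: 14+19+8+14+18+29 = 102
W → N → B → X → L → Y → W: 14+19+6+18+21+36 = 114
W → N → B → X → Y → L → W: 14+19+6+14+21+29 = 103
W → N → Y → L → B → X → W: 14+27+21+13+6+27 = 108
W → N → Y → L → X → B → W: 14+27+21+18+6+33 = 119
… (46 more)
W → N → X → B → Y → L → W: 14+13+6+8+21+29 = 91  ← best
The minimum is 91.
One optimal route: W → N → X → B → Y → L → W (or its reverse).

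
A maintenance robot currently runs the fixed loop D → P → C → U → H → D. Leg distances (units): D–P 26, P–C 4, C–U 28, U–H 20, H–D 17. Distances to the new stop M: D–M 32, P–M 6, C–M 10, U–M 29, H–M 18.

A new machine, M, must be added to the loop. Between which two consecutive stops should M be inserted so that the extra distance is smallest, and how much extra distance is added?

+11 — insert M between C and U.

Insertion cost between consecutive stops i–j is d(i,M) + d(M,j) − d(i,j):
  between D and P: 32 + 6 − 26 = 12
  between P and C: 6 + 10 − 4 = 12
  between C and U: 10 + 29 − 28 = 11
  between U and H: 29 + 18 − 20 = 27
  between H and D: 18 + 32 − 17 = 33
Cheapest insertion is between C and U, adding 11.
New total = 95 + 11 = 106.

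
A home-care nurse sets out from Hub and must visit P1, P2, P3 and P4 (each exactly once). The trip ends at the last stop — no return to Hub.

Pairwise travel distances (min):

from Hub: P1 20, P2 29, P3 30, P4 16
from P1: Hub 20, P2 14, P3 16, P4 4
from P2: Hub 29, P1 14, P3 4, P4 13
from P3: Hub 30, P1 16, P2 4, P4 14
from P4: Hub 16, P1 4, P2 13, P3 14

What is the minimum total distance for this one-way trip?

Minimum one-way distance = 38 min.

There are 4! = 24 possible orderings.
Hub→P1→P2→P3→P4: 20+14+4+14 = 52
Hub→P1→P2→P4→P3: 20+14+13+14 = 61
Hub→P1→P3→P2→P4: 20+16+4+13 = 53
Hub→P1→P3→P4→P2: 20+16+14+13 = 63
Hub→P1→P4→P2→P3: 20+4+13+4 = 41
Hub→P1→P4→P3→P2: 20+4+14+4 = 42
Hub→P2→P1→P3→P4: 29+14+16+14 = 73
Hub→P2→P1→P4→P3: 29+14+4+14 = 61
Hub→P2→P3→P1→P4: 29+4+16+4 = 53
Hub→P2→P3→P4→P1: 29+4+14+4 = 51
Hub→P2→P4→P1→P3: 29+13+4+16 = 62
Hub→P2→P4→P3→P1: 29+13+14+16 = 72
Hub→P3→P1→P2→P4: 30+16+14+13 = 73
Hub→P3→P1→P4→P2: 30+16+4+13 = 63
… (10 more)
Hub→P4→P1→P2→P3: 16+4+14+4 = 38  ← best
The minimum is 38.
One shortest path: Hub → P4 → P1 → P2 → P3.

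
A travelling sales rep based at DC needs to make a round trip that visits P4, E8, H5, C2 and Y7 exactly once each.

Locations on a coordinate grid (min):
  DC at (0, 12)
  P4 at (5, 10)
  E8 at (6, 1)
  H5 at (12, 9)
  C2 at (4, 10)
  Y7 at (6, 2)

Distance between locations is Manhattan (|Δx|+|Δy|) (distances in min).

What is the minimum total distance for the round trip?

With 5 stops there are 5!/2 = 60 distinct round trips (a route and its reverse cost the same).
DC - P4 - E8 - H5 - C2 - Y7 - DC: 7+10+14+9+10+16 = 66
DC - P4 - E8 - H5 - Y7 - C2 - DC: 7+10+14+13+10+6 = 60
DC - P4 - E8 - C2 - H5 - Y7 - DC: 7+10+11+9+13+16 = 66
DC - P4 - E8 - C2 - Y7 - H5 - DC: 7+10+11+10+13+15 = 66
DC - P4 - E8 - Y7 - H5 - C2 - DC: 7+10+1+13+9+6 = 46
DC - P4 - E8 - Y7 - C2 - H5 - DC: 7+10+1+10+9+15 = 52
DC - P4 - H5 - E8 - C2 - Y7 - DC: 7+8+14+11+10+16 = 66
DC - P4 - H5 - E8 - Y7 - C2 - DC: 7+8+14+1+10+6 = 46
DC - P4 - H5 - C2 - E8 - Y7 - DC: 7+8+9+11+1+16 = 52
DC - P4 - H5 - C2 - Y7 - E8 - DC: 7+8+9+10+1+17 = 52
DC - P4 - H5 - Y7 - E8 - C2 - DC: 7+8+13+1+11+6 = 46
DC - P4 - H5 - Y7 - C2 - E8 - DC: 7+8+13+10+11+17 = 66
DC - P4 - C2 - E8 - H5 - Y7 - DC: 7+1+11+14+13+16 = 62
DC - P4 - C2 - E8 - Y7 - H5 - DC: 7+1+11+1+13+15 = 48
… (46 more)
The minimum is 46.
One optimal route: DC → P4 → E8 → Y7 → H5 → C2 → DC (or its reverse).

Minimum total distance: 46 min.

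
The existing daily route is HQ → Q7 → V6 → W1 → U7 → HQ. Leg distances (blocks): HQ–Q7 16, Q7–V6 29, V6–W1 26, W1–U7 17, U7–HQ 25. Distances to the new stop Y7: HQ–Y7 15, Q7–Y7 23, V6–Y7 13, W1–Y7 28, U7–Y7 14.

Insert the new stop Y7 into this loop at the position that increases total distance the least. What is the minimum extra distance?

Insertion cost between consecutive stops i–j is d(i,Y7) + d(Y7,j) − d(i,j):
  between HQ and Q7: 15 + 23 − 16 = 22
  between Q7 and V6: 23 + 13 − 29 = 7
  between V6 and W1: 13 + 28 − 26 = 15
  between W1 and U7: 28 + 14 − 17 = 25
  between U7 and HQ: 14 + 15 − 25 = 4
Cheapest insertion is between U7 and HQ, adding 4.
New total = 113 + 4 = 117.

+4 blocks — insert Y7 between U7 and HQ.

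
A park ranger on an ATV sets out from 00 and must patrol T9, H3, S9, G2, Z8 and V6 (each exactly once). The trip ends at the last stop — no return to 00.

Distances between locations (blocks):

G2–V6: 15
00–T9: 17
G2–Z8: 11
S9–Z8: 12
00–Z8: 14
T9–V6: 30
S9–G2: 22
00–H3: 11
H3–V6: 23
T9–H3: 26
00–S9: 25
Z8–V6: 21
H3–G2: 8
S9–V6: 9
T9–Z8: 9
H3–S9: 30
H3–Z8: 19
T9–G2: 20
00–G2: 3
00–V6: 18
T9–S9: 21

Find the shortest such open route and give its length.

Minimum one-way distance = 64 blocks.

There are 6! = 720 possible orderings.
00 → T9 → H3 → S9 → G2 → Z8 → V6: 17+26+30+22+11+21 = 127
00 → T9 → H3 → S9 → G2 → V6 → Z8: 17+26+30+22+15+21 = 131
00 → T9 → H3 → S9 → Z8 → G2 → V6: 17+26+30+12+11+15 = 111
00 → T9 → H3 → S9 → Z8 → V6 → G2: 17+26+30+12+21+15 = 121
00 → T9 → H3 → S9 → V6 → G2 → Z8: 17+26+30+9+15+11 = 108
00 → T9 → H3 → S9 → V6 → Z8 → G2: 17+26+30+9+21+11 = 114
00 → T9 → H3 → G2 → S9 → Z8 → V6: 17+26+8+22+12+21 = 106
00 → T9 → H3 → G2 → S9 → V6 → Z8: 17+26+8+22+9+21 = 103
… (712 more)
00 → H3 → G2 → V6 → S9 → Z8 → T9: 11+8+15+9+12+9 = 64  ← best
The minimum is 64.
One shortest path: 00 → H3 → G2 → V6 → S9 → Z8 → T9.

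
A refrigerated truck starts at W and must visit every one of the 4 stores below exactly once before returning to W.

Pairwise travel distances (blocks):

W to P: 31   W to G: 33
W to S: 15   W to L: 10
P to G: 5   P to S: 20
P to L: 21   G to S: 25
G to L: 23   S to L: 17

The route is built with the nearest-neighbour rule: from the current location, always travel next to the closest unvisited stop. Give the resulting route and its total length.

Total distance 85 blocks via the nearest-neighbour route W → L → S → P → G → W.

W → [L:10 / S:15 / P:31 / G:33] → L (10)
L → [S:17 / P:21 / G:23] → S (17)
S → [P:20 / G:25] → P (20)
P → [G:5] → G (5)
Return G→W: 33.
Total = 10 + 17 + 20 + 5 + 33 = 85.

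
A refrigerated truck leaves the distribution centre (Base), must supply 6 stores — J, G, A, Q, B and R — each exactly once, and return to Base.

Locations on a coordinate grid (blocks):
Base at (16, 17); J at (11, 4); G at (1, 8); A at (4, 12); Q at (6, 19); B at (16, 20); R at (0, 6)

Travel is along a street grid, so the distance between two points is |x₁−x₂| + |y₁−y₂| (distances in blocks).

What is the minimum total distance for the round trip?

Minimum total distance: 64 blocks.

With 6 stops there are 6!/2 = 360 distinct round trips (a route and its reverse cost the same).
Base - J - G - A - Q - B - R - Base: 18+14+7+9+11+30+27 = 116
Base - J - G - A - Q - R - B - Base: 18+14+7+9+19+30+3 = 100
Base - J - G - A - B - Q - R - Base: 18+14+7+20+11+19+27 = 116
Base - J - G - A - B - R - Q - Base: 18+14+7+20+30+19+12 = 120
Base - J - G - A - R - Q - B - Base: 18+14+7+10+19+11+3 = 82
Base - J - G - A - R - B - Q - Base: 18+14+7+10+30+11+12 = 102
Base - J - G - Q - A - B - R - Base: 18+14+16+9+20+30+27 = 134
Base - J - G - Q - A - R - B - Base: 18+14+16+9+10+30+3 = 100
… (352 more)
Base - J - R - G - A - Q - B - Base: 18+13+3+7+9+11+3 = 64  ← best
The minimum is 64.
One optimal route: Base → J → R → G → A → Q → B → Base (or its reverse).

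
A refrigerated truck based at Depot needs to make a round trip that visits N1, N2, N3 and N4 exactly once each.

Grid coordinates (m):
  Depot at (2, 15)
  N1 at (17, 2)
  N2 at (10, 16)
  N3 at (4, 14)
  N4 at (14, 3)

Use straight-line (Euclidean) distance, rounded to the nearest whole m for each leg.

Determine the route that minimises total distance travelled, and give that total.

Shortest round trip = 44 m.

Depot→N1→N2→N3→N4→Depot: 20+16+6+15+17 = 74
Depot→N1→N2→N4→N3→Depot: 20+16+14+15+2 = 67
Depot→N1→N3→N2→N4→Depot: 20+18+6+14+17 = 75
Depot→N1→N3→N4→N2→Depot: 20+18+15+14+8 = 75
Depot→N1→N4→N2→N3→Depot: 20+3+14+6+2 = 45
Depot→N1→N4→N3→N2→Depot: 20+3+15+6+8 = 52
Depot→N2→N1→N3→N4→Depot: 8+16+18+15+17 = 74
Depot→N2→N1→N4→N3→Depot: 8+16+3+15+2 = 44
Depot→N2→N3→N1→N4→Depot: 8+6+18+3+17 = 52
Depot→N2→N4→N1→N3→Depot: 8+14+3+18+2 = 45
Depot→N3→N1→N2→N4→Depot: 2+18+16+14+17 = 67
Depot→N3→N2→N1→N4→Depot: 2+6+16+3+17 = 44
The minimum is 44.
One optimal route: Depot → N2 → N1 → N4 → N3 → Depot (or its reverse).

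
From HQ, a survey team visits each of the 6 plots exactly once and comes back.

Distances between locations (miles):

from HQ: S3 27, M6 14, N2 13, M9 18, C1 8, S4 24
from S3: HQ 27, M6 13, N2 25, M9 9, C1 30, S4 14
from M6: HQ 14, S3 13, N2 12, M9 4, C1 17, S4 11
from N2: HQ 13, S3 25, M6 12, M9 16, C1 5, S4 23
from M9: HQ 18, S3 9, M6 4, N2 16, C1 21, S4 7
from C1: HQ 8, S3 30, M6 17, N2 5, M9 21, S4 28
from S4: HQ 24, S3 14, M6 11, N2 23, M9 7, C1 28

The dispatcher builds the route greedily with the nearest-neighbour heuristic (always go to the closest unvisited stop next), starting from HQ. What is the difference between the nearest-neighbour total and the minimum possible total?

Excess over optimum: 1 miles.

From HQ: C1=8, N2=13, M6=14, M9=18, S4=24, S3=27 → choose C1 (8).
From C1: N2=5, M6=17, M9=21, S4=28, S3=30 → choose N2 (5).
From N2: M6=12, M9=16, S4=23, S3=25 → choose M6 (12).
From M6: M9=4, S4=11, S3=13 → choose M9 (4).
From M9: S4=7, S3=9 → choose S4 (7).
From S4: S3=14 → choose S3 (14).
NN route HQ → C1 → N2 → M6 → M9 → S4 → S3 → HQ costs 77.
Optimal: HQ → C1 → N2 → M6 → M9 → S3 → S4 → HQ costs 76 (by enumerating all 360 distinct tours).
Excess = 77 − 76 = 1.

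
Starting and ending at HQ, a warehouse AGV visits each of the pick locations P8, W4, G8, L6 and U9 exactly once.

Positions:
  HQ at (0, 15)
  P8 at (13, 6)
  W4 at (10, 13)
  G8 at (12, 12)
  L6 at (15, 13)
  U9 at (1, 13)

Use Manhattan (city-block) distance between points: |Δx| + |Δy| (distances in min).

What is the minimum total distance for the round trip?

48 min — the shortest possible round trip.

HQ-P8-W4-G8-L6-U9-HQ: 22+10+3+4+14+3 = 56
HQ-P8-W4-G8-U9-L6-HQ: 22+10+3+12+14+17 = 78
HQ-P8-W4-L6-G8-U9-HQ: 22+10+5+4+12+3 = 56
HQ-P8-W4-L6-U9-G8-HQ: 22+10+5+14+12+15 = 78
HQ-P8-W4-U9-G8-L6-HQ: 22+10+9+12+4+17 = 74
HQ-P8-W4-U9-L6-G8-HQ: 22+10+9+14+4+15 = 74
HQ-P8-G8-W4-L6-U9-HQ: 22+7+3+5+14+3 = 54
HQ-P8-G8-W4-U9-L6-HQ: 22+7+3+9+14+17 = 72
HQ-P8-G8-L6-W4-U9-HQ: 22+7+4+5+9+3 = 50
HQ-P8-G8-L6-U9-W4-HQ: 22+7+4+14+9+12 = 68
HQ-P8-G8-U9-W4-L6-HQ: 22+7+12+9+5+17 = 72
HQ-P8-G8-U9-L6-W4-HQ: 22+7+12+14+5+12 = 72
HQ-P8-L6-W4-G8-U9-HQ: 22+9+5+3+12+3 = 54
HQ-P8-L6-W4-U9-G8-HQ: 22+9+5+9+12+15 = 72
… (46 more)
HQ-W4-G8-P8-L6-U9-HQ: 12+3+7+9+14+3 = 48  ← best
The minimum is 48.
One optimal route: HQ → W4 → G8 → P8 → L6 → U9 → HQ (or its reverse).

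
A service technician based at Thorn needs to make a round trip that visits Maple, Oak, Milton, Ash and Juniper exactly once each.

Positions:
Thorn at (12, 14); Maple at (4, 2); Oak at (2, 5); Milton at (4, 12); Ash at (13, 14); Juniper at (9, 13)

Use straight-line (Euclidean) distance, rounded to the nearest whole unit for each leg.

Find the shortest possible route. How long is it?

With 5 stops there are 5!/2 = 60 distinct round trips (a route and its reverse cost the same).
Thorn - Maple - Oak - Milton - Ash - Juniper - Thorn: 14+4+7+9+4+3 = 41
Thorn - Maple - Oak - Milton - Juniper - Ash - Thorn: 14+4+7+5+4+1 = 35
Thorn - Maple - Oak - Ash - Milton - Juniper - Thorn: 14+4+14+9+5+3 = 49
Thorn - Maple - Oak - Ash - Juniper - Milton - Thorn: 14+4+14+4+5+8 = 49
Thorn - Maple - Oak - Juniper - Milton - Ash - Thorn: 14+4+11+5+9+1 = 44
Thorn - Maple - Oak - Juniper - Ash - Milton - Thorn: 14+4+11+4+9+8 = 50
Thorn - Maple - Milton - Oak - Ash - Juniper - Thorn: 14+10+7+14+4+3 = 52
Thorn - Maple - Milton - Oak - Juniper - Ash - Thorn: 14+10+7+11+4+1 = 47
Thorn - Maple - Milton - Ash - Oak - Juniper - Thorn: 14+10+9+14+11+3 = 61
Thorn - Maple - Milton - Ash - Juniper - Oak - Thorn: 14+10+9+4+11+13 = 61
Thorn - Maple - Milton - Juniper - Oak - Ash - Thorn: 14+10+5+11+14+1 = 55
Thorn - Maple - Milton - Juniper - Ash - Oak - Thorn: 14+10+5+4+14+13 = 60
Thorn - Maple - Ash - Oak - Milton - Juniper - Thorn: 14+15+14+7+5+3 = 58
Thorn - Maple - Ash - Oak - Juniper - Milton - Thorn: 14+15+14+11+5+8 = 67
… (46 more)
The minimum is 35.
One optimal route: Thorn → Maple → Oak → Milton → Juniper → Ash → Thorn (or its reverse).

Shortest round trip = 35.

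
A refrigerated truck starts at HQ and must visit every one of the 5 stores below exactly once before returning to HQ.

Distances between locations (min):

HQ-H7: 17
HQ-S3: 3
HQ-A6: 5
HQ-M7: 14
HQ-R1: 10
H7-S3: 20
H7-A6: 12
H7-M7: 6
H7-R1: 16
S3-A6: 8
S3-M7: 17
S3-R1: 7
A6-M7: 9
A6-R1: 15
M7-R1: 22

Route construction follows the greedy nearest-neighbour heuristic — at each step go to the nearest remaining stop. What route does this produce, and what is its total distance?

HQ → [S3:3 / A6:5 / R1:10 / M7:14 / H7:17] → S3 (3)
S3 → [R1:7 / A6:8 / M7:17 / H7:20] → R1 (7)
R1 → [A6:15 / H7:16 / M7:22] → A6 (15)
A6 → [M7:9 / H7:12] → M7 (9)
M7 → [H7:6] → H7 (6)
Return H7→HQ: 17.
Total = 3 + 7 + 15 + 9 + 6 + 17 = 57.

Total distance 57 min via the nearest-neighbour route HQ → S3 → R1 → A6 → M7 → H7 → HQ.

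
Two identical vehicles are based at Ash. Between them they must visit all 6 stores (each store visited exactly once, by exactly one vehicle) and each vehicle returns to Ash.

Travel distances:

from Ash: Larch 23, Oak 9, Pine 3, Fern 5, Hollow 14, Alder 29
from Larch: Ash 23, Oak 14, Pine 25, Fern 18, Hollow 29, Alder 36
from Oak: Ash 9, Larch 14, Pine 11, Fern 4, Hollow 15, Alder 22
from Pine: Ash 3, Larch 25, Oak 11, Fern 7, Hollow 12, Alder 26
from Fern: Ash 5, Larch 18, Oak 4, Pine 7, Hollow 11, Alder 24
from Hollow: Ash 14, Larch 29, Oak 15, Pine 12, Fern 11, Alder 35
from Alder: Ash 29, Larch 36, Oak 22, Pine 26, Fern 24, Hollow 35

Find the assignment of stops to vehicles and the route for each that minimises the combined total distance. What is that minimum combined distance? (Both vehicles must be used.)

There are 2^5 − 1 = 31 ways to divide the 6 stops into two non-empty groups. For each, the best each vehicle can do is its own shortest tour through its group:
  {Larch} + {Oak, Pine, Fern, Hollow, Alder}: 46 + 80 = 126
  {Oak} + {Larch, Pine, Fern, Hollow, Alder}: 18 + 108 = 126
  {Larch, Oak} + {Pine, Fern, Hollow, Alder}: 46 + 78 = 124
  {Pine} + {Larch, Oak, Fern, Hollow, Alder}: 6 + 108 = 114
  {Larch, Pine} + {Oak, Fern, Hollow, Alder}: 51 + 80 = 131
  {Oak, Pine} + {Larch, Fern, Hollow, Alder}: 23 + 108 = 131
  … (31 splits in total)
Best: vehicle 1 Ash → Pine → Ash = 6; vehicle 2 Ash → Larch → Oak → Alder → Fern → Hollow → Ash = 108; combined 114.

Minimum combined distance: 114.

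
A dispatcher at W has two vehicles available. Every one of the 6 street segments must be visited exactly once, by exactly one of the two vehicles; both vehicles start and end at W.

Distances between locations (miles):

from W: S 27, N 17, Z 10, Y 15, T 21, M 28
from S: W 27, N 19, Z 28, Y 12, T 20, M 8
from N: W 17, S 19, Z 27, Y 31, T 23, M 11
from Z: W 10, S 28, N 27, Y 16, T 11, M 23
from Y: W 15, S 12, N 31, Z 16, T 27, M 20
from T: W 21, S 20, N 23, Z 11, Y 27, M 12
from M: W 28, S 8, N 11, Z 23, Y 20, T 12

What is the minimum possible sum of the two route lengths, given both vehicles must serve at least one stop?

Minimum combined distance: 102 miles.

There are 2^5 − 1 = 31 ways to divide the 6 stops into two non-empty groups. For each, the best each vehicle can do is its own shortest tour through its group:
  {S} + {N, Z, Y, T, M}: 54 + 82 = 136
  {N} + {S, Z, Y, T, M}: 34 + 68 = 102
  {S, N} + {Z, Y, T, M}: 63 + 68 = 131
  {Z} + {S, N, Y, T, M}: 20 + 87 = 107
  {S, Z} + {N, Y, T, M}: 65 + 82 = 147
  {N, Z} + {S, Y, T, M}: 54 + 68 = 122
  … (31 splits in total)
Best: vehicle 1 W → N → W = 34; vehicle 2 W → Z → T → M → S → Y → W = 68; combined 102.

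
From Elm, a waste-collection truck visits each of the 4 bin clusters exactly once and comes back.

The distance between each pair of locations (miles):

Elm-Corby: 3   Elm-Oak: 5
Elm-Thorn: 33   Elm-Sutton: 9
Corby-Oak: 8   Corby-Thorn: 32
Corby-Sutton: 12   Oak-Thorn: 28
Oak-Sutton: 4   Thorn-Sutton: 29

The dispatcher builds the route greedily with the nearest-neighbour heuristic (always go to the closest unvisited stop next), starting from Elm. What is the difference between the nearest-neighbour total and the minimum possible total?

From Elm: Corby=3, Oak=5, Sutton=9, Thorn=33 → choose Corby (3).
From Corby: Oak=8, Sutton=12, Thorn=32 → choose Oak (8).
From Oak: Sutton=4, Thorn=28 → choose Sutton (4).
From Sutton: Thorn=29 → choose Thorn (29).
NN route Elm → Corby → Oak → Sutton → Thorn → Elm costs 77.
Optimal: Elm → Corby → Thorn → Sutton → Oak → Elm costs 73 (by enumerating all 12 distinct tours).
Excess = 77 − 73 = 4.

4 miles longer than the optimal tour.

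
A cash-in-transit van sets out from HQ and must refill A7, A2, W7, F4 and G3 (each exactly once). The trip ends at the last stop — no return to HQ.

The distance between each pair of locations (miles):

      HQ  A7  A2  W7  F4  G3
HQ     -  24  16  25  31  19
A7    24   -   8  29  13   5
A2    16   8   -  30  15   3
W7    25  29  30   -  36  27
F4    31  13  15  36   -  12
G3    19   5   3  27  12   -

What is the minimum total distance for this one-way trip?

There are 5! = 120 possible orderings.
HQ → A7 → A2 → W7 → F4 → G3: 24+8+30+36+12 = 110
HQ → A7 → A2 → W7 → G3 → F4: 24+8+30+27+12 = 101
HQ → A7 → A2 → F4 → W7 → G3: 24+8+15+36+27 = 110
HQ → A7 → A2 → F4 → G3 → W7: 24+8+15+12+27 = 86
HQ → A7 → A2 → G3 → W7 → F4: 24+8+3+27+36 = 98
HQ → A7 → A2 → G3 → F4 → W7: 24+8+3+12+36 = 83
HQ → A7 → W7 → A2 → F4 → G3: 24+29+30+15+12 = 110
HQ → A7 → W7 → A2 → G3 → F4: 24+29+30+3+12 = 98
HQ → A7 → W7 → F4 → A2 → G3: 24+29+36+15+3 = 107
HQ → A7 → W7 → F4 → G3 → A2: 24+29+36+12+3 = 104
HQ → A7 → W7 → G3 → A2 → F4: 24+29+27+3+15 = 98
HQ → A7 → W7 → G3 → F4 → A2: 24+29+27+12+15 = 107
HQ → A7 → F4 → A2 → W7 → G3: 24+13+15+30+27 = 109
HQ → A7 → F4 → A2 → G3 → W7: 24+13+15+3+27 = 82
… (106 more)
HQ → A2 → G3 → A7 → F4 → W7: 16+3+5+13+36 = 73  ← best
The minimum is 73.
One shortest path: HQ → A2 → G3 → A7 → F4 → W7.

Shortest open route: 73 miles.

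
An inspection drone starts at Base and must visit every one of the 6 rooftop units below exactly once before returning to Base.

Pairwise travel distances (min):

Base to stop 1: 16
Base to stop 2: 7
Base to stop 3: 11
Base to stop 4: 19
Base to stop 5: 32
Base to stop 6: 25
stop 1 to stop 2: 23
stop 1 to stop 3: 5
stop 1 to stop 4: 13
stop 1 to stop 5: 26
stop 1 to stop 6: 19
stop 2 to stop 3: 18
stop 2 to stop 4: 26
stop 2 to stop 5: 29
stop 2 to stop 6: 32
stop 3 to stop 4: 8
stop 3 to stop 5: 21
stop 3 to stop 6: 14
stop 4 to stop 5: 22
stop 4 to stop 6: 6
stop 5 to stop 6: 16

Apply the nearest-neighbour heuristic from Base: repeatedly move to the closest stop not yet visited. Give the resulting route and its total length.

At Base the remaining stops are stop 2 7, stop 3 11, stop 1 16, stop 4 19, stop 6 25, stop 5 32; go to stop 2.
At stop 2 the remaining stops are stop 3 18, stop 1 23, stop 4 26, stop 5 29, stop 6 32; go to stop 3.
At stop 3 the remaining stops are stop 1 5, stop 4 8, stop 6 14, stop 5 21; go to stop 1.
At stop 1 the remaining stops are stop 4 13, stop 6 19, stop 5 26; go to stop 4.
At stop 4 the remaining stops are stop 6 6, stop 5 22; go to stop 6.
At stop 6 the remaining stops are stop 5 16; go to stop 5.
Return stop 5→Base: 32.
Total = 7 + 18 + 5 + 13 + 6 + 16 + 32 = 97.

Total distance 97 min via the nearest-neighbour route Base → stop 2 → stop 3 → stop 1 → stop 4 → stop 6 → stop 5 → Base.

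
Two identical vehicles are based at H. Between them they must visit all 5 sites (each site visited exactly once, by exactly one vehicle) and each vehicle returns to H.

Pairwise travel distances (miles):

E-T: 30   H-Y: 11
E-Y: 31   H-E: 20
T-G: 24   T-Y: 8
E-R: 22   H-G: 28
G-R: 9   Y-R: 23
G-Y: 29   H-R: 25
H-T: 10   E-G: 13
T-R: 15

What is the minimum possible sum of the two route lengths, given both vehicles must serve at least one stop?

Check every non-empty split of the stops between the two vehicles; for each half take its own optimal tour:
  {E} + {T, G, Y, R}: 40 + 71 = 111
  {T} + {E, G, Y, R}: 20 + 76 = 96
  {E, T} + {G, Y, R}: 60 + 71 = 131
  {G} + {E, T, Y, R}: 56 + 76 = 132
  {E, G} + {T, Y, R}: 61 + 59 = 120
  {T, G} + {E, Y, R}: 62 + 76 = 138
  … (15 splits in total)
  {Y} + {E, T, G, R}: 22 + 67 = 89  ← best
Best: vehicle 1 H → Y → H = 22; vehicle 2 H → E → G → R → T → H = 67; combined 89.

89 miles — the smallest possible combined total.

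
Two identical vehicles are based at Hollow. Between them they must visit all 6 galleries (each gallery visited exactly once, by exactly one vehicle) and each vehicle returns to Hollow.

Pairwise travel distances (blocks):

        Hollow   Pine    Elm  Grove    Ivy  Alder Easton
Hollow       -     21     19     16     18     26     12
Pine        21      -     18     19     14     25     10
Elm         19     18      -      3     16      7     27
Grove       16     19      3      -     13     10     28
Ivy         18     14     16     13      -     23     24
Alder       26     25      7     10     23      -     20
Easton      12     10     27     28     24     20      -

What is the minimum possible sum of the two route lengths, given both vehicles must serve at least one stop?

Try each way of splitting the stops between the two vehicles (each non-empty) and, for each split, find the best tour for each vehicle:
  {Pine} + {Elm, Grove, Ivy, Alder, Easton}: 42 + 73 = 115
  {Elm} + {Pine, Grove, Ivy, Alder, Easton}: 38 + 85 = 123
  {Pine, Elm} + {Grove, Ivy, Alder, Easton}: 58 + 73 = 131
  {Grove} + {Pine, Elm, Ivy, Alder, Easton}: 32 + 85 = 117
  {Pine, Grove} + {Elm, Ivy, Alder, Easton}: 56 + 73 = 129
  {Elm, Grove} + {Pine, Ivy, Alder, Easton}: 38 + 85 = 123
  … (31 splits in total)
  {Elm, Grove, Alder} + {Pine, Ivy, Easton}: 52 + 54 = 106  ← best
Best: vehicle 1 Hollow → Elm → Alder → Grove → Hollow = 52; vehicle 2 Hollow → Ivy → Pine → Easton → Hollow = 54; combined 106.

106 blocks — the smallest possible combined total.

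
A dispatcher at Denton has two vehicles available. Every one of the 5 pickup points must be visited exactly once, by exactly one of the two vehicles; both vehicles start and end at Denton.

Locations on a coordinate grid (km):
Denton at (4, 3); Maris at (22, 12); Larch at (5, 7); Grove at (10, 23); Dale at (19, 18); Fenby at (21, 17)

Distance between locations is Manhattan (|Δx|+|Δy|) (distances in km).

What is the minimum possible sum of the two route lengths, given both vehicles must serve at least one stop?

There are 2^4 − 1 = 15 ways to divide the 5 stops into two non-empty groups. For each, the best each vehicle can do is its own shortest tour through its group:
  {Maris} + {Larch, Grove, Dale, Fenby}: 54 + 74 = 128
  {Larch} + {Maris, Grove, Dale, Fenby}: 10 + 76 = 86
  {Maris, Larch} + {Grove, Dale, Fenby}: 54 + 74 = 128
  {Grove} + {Maris, Larch, Dale, Fenby}: 52 + 66 = 118
  {Maris, Grove} + {Larch, Dale, Fenby}: 76 + 64 = 140
  {Larch, Grove} + {Maris, Dale, Fenby}: 52 + 66 = 118
  … (15 splits in total)
Best: vehicle 1 Denton → Larch → Denton = 10; vehicle 2 Denton → Maris → Fenby → Dale → Grove → Denton = 76; combined 86.

Minimum combined distance: 86 km.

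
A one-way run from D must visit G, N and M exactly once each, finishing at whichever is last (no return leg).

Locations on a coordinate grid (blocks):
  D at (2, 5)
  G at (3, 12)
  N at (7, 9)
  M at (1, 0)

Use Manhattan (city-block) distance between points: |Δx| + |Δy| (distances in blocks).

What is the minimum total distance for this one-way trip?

Shortest open route: 27 blocks.

There are 3! = 6 possible orderings.
D → G → N → M: 8+7+15 = 30
D → G → M → N: 8+14+15 = 37
D → N → G → M: 9+7+14 = 30
D → N → M → G: 9+15+14 = 38
D → M → G → N: 6+14+7 = 27
D → M → N → G: 6+15+7 = 28
The minimum is 27.
One shortest path: D → M → G → N.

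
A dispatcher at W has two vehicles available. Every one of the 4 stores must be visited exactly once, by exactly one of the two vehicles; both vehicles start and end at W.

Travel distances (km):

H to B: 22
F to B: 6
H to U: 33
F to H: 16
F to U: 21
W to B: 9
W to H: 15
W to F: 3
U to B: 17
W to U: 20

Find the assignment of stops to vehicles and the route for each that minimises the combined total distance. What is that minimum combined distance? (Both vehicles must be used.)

Minimum combined distance: 76 km.

Check every non-empty split of the stops between the two vehicles; for each half take its own optimal tour:
  {F} + {H, U, B}: 6 + 74 = 80
  {H} + {F, U, B}: 30 + 46 = 76
  {F, H} + {U, B}: 34 + 46 = 80
  {U} + {F, H, B}: 40 + 46 = 86
  {F, U} + {H, B}: 44 + 46 = 90
  {H, U} + {F, B}: 68 + 18 = 86
  … (7 splits in total)
Best: vehicle 1 W → H → W = 30; vehicle 2 W → F → B → U → W = 46; combined 76.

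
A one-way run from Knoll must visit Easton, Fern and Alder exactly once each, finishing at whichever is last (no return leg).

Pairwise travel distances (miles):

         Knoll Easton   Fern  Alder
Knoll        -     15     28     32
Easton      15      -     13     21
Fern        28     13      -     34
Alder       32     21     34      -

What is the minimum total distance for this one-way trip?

62 miles — the minimum one-way total.

There are 3! = 6 possible orderings.
Knoll → Easton → Fern → Alder: 15+13+34 = 62
Knoll → Easton → Alder → Fern: 15+21+34 = 70
Knoll → Fern → Easton → Alder: 28+13+21 = 62
Knoll → Fern → Alder → Easton: 28+34+21 = 83
Knoll → Alder → Easton → Fern: 32+21+13 = 66
Knoll → Alder → Fern → Easton: 32+34+13 = 79
The minimum is 62.
One shortest path: Knoll → Easton → Fern → Alder.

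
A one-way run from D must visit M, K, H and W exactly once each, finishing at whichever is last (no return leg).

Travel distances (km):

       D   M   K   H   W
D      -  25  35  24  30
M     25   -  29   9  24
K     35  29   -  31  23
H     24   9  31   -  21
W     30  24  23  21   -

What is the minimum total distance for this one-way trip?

78 km — the minimum one-way total.

There are 4! = 24 possible orderings.
D - M - K - H - W: 25+29+31+21 = 106
D - M - K - W - H: 25+29+23+21 = 98
D - M - H - K - W: 25+9+31+23 = 88
D - M - H - W - K: 25+9+21+23 = 78
D - M - W - K - H: 25+24+23+31 = 103
D - M - W - H - K: 25+24+21+31 = 101
D - K - M - H - W: 35+29+9+21 = 94
D - K - M - W - H: 35+29+24+21 = 109
D - K - H - M - W: 35+31+9+24 = 99
D - K - H - W - M: 35+31+21+24 = 111
D - K - W - M - H: 35+23+24+9 = 91
D - K - W - H - M: 35+23+21+9 = 88
D - H - M - K - W: 24+9+29+23 = 85
D - H - M - W - K: 24+9+24+23 = 80
… (10 more)
The minimum is 78.
One shortest path: D → M → H → W → K.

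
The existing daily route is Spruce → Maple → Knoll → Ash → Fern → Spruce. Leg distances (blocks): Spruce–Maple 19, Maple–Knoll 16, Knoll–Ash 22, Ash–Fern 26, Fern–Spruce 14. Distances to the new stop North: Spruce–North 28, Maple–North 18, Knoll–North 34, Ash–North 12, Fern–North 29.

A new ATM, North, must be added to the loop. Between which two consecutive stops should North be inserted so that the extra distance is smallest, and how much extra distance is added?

+15 blocks — insert North between Ash and Fern.

Insertion cost between consecutive stops i–j is d(i,North) + d(North,j) − d(i,j):
  between Spruce and Maple: 28 + 18 − 19 = 27
  between Maple and Knoll: 18 + 34 − 16 = 36
  between Knoll and Ash: 34 + 12 − 22 = 24
  between Ash and Fern: 12 + 29 − 26 = 15
  between Fern and Spruce: 29 + 28 − 14 = 43
Cheapest insertion is between Ash and Fern, adding 15.
New total = 97 + 15 = 112.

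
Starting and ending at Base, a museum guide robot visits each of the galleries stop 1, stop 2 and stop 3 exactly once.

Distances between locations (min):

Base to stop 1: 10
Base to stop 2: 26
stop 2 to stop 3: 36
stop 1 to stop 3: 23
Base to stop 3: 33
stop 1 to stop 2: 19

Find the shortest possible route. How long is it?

With 3 stops there are 3!/2 = 3 distinct round trips (a route and its reverse cost the same).
Base-stop 1-stop 2-stop 3-Base: 10+19+36+33 = 98
Base-stop 1-stop 3-stop 2-Base: 10+23+36+26 = 95
Base-stop 2-stop 1-stop 3-Base: 26+19+23+33 = 101
The minimum is 95.
One optimal route: Base → stop 1 → stop 3 → stop 2 → Base (or its reverse).

Minimum total distance: 95 min.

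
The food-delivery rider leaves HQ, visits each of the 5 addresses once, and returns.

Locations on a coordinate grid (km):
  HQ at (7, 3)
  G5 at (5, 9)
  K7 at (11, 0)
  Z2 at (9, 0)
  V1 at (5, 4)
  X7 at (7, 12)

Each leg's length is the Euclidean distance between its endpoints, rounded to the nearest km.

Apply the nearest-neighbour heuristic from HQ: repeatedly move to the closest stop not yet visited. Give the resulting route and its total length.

At HQ the remaining stops are V1 2, Z2 4, K7 5, G5 6, X7 9; go to V1.
At V1 the remaining stops are G5 5, Z2 6, K7 7, X7 8; go to G5.
At G5 the remaining stops are X7 4, Z2 10, K7 11; go to X7.
At X7 the remaining stops are Z2 12, K7 13; go to Z2.
At Z2 the remaining stops are K7 2; go to K7.
Return K7→HQ: 5.
Total = 2 + 5 + 4 + 12 + 2 + 5 = 30.

Total distance 30 km via the nearest-neighbour route HQ → V1 → G5 → X7 → Z2 → K7 → HQ.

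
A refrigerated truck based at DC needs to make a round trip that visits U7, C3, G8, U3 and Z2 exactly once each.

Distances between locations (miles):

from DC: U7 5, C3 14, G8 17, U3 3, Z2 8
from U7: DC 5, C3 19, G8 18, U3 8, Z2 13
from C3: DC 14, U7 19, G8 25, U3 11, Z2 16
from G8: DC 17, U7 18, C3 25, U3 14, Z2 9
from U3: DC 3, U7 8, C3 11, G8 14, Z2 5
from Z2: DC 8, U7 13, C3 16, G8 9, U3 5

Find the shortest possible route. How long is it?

Minimum total distance: 62 miles.

With 5 stops there are 5!/2 = 60 distinct round trips (a route and its reverse cost the same).
DC-U7-C3-G8-U3-Z2-DC: 5+19+25+14+5+8 = 76
DC-U7-C3-G8-Z2-U3-DC: 5+19+25+9+5+3 = 66
DC-U7-C3-U3-G8-Z2-DC: 5+19+11+14+9+8 = 66
DC-U7-C3-U3-Z2-G8-DC: 5+19+11+5+9+17 = 66
DC-U7-C3-Z2-G8-U3-DC: 5+19+16+9+14+3 = 66
DC-U7-C3-Z2-U3-G8-DC: 5+19+16+5+14+17 = 76
DC-U7-G8-C3-U3-Z2-DC: 5+18+25+11+5+8 = 72
DC-U7-G8-C3-Z2-U3-DC: 5+18+25+16+5+3 = 72
DC-U7-G8-U3-C3-Z2-DC: 5+18+14+11+16+8 = 72
DC-U7-G8-U3-Z2-C3-DC: 5+18+14+5+16+14 = 72
DC-U7-G8-Z2-C3-U3-DC: 5+18+9+16+11+3 = 62
DC-U7-G8-Z2-U3-C3-DC: 5+18+9+5+11+14 = 62
DC-U7-U3-C3-G8-Z2-DC: 5+8+11+25+9+8 = 66
DC-U7-U3-C3-Z2-G8-DC: 5+8+11+16+9+17 = 66
… (46 more)
The minimum is 62.
One optimal route: DC → U7 → G8 → Z2 → C3 → U3 → DC (or its reverse).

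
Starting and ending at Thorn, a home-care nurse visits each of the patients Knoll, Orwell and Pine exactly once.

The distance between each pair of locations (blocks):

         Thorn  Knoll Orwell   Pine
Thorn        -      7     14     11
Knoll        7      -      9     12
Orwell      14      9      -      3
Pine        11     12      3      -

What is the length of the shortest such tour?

30 blocks — the shortest possible round trip.

With 3 stops there are 3!/2 = 3 distinct round trips (a route and its reverse cost the same).
Thorn→Knoll→Orwell→Pine→Thorn: 7+9+3+11 = 30
Thorn→Knoll→Pine→Orwell→Thorn: 7+12+3+14 = 36
Thorn→Orwell→Knoll→Pine→Thorn: 14+9+12+11 = 46
The minimum is 30.
One optimal route: Thorn → Knoll → Orwell → Pine → Thorn (or its reverse).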